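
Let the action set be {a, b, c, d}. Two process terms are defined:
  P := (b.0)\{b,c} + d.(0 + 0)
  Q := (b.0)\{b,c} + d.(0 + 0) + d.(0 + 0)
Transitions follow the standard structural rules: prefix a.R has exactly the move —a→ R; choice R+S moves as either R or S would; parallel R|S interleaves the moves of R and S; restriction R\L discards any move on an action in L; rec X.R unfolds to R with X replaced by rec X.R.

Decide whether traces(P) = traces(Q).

P's transition system — 2 states:
  s0 = (b.0)\{b,c} + d.(0 + 0) has moves ··d··> s1
  s1 = 0 + 0 has moves deadlocked
Q's transition system — 2 states:
  t0 = (b.0)\{b,c} + d.(0 + 0) + d.(0 + 0) has moves ··d··> t1
  t1 = 0 + 0 has moves deadlocked
Coarsest stable partition (strong bisimilarity classes):
  B0 = {s0, t0}
  B1 = {s1, t1}
s0 ∈ B0, t0 ∈ B0 → same block
Bisimilar ⇒ trace-equivalent.

trace-equivalent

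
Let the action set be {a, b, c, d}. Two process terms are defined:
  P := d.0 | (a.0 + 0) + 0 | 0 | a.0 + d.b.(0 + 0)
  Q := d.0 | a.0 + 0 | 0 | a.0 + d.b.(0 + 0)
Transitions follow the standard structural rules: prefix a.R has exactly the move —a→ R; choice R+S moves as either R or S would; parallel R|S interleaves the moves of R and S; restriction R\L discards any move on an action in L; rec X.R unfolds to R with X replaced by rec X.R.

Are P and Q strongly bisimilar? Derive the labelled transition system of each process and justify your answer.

Reachable graph of P (7 states):
  u0 = d.0 | (a.0 + 0) + 0 | 0 | a.0 + d.b.(0 + 0) ⊢ --a--▸ u1, --a--▸ u2, --d--▸ u3, --d--▸ u4
  u1 = 0 | 0 | 0 ⊢ deadlocked
  u2 = d.0 | 0 ⊢ --d--▸ u5
  u3 = 0 | (a.0 + 0) ⊢ --a--▸ u5
  u4 = b.(0 + 0) ⊢ --b--▸ u6
  u5 = 0 | 0 ⊢ deadlocked
  u6 = 0 + 0 ⊢ deadlocked
Reachable graph of Q (7 states):
  v0 = d.0 | a.0 + 0 | 0 | a.0 + d.b.(0 + 0) ⊢ --a--▸ v1, --a--▸ v2, --d--▸ v3, --d--▸ v4
  v1 = 0 | 0 | 0 ⊢ deadlocked
  v2 = d.0 | 0 ⊢ --d--▸ v5
  v3 = 0 | a.0 ⊢ --a--▸ v5
  v4 = b.(0 + 0) ⊢ --b--▸ v6
  v5 = 0 | 0 ⊢ deadlocked
  v6 = 0 + 0 ⊢ deadlocked
Coarsest stable partition (strong bisimilarity classes):
  B0 = {u0, v0}
  B1 = {u1, u5, u6, v1, v5, v6}
  B2 = {u2, v2}
  B3 = {u3, v3}
  B4 = {u4, v4}
u0 ∈ B0, v0 ∈ B0 → same block

YES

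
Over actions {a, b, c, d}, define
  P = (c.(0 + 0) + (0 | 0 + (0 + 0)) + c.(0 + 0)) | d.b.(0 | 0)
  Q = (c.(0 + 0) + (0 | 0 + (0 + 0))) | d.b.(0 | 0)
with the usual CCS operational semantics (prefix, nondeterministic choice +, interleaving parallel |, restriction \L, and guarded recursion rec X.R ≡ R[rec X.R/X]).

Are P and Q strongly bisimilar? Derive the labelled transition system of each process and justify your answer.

P ~ Q

Reachable graph of P (6 states):
  u0 = (c.(0 + 0) + (0 | 0 + (0 + 0)) + c.(0 + 0)) | d.b.(0 | 0) ⊢ —c→ u1, —d→ u2
  u1 = (0 + 0) | d.b.(0 | 0) ⊢ —d→ u3
  u2 = (c.(0 + 0) + (0 | 0 + (0 + 0)) + c.(0 + 0)) | b.(0 | 0) ⊢ —b→ u4, —c→ u3
  u3 = (0 + 0) | b.(0 | 0) ⊢ —b→ u5
  u4 = (c.(0 + 0) + (0 | 0 + (0 + 0)) + c.(0 + 0)) | (0 | 0) ⊢ —c→ u5
  u5 = (0 + 0) | (0 | 0) ⊢ (no moves)
Reachable graph of Q (6 states):
  v0 = (c.(0 + 0) + (0 | 0 + (0 + 0))) | d.b.(0 | 0) ⊢ —c→ v1, —d→ v2
  v1 = (0 + 0) | d.b.(0 | 0) ⊢ —d→ v3
  v2 = (c.(0 + 0) + (0 | 0 + (0 + 0))) | b.(0 | 0) ⊢ —b→ v4, —c→ v3
  v3 = (0 + 0) | b.(0 | 0) ⊢ —b→ v5
  v4 = (c.(0 + 0) + (0 | 0 + (0 + 0))) | (0 | 0) ⊢ —c→ v5
  v5 = (0 + 0) | (0 | 0) ⊢ (no moves)
Partition-refinement fixed point:
  B0 = {u0, v0}
  B1 = {u1, v1}
  B2 = {u3, v3}
  B3 = {u5, v5}
  B4 = {u2, v2}
  B5 = {u4, v4}
u0 ∈ B0, v0 ∈ B0 → same block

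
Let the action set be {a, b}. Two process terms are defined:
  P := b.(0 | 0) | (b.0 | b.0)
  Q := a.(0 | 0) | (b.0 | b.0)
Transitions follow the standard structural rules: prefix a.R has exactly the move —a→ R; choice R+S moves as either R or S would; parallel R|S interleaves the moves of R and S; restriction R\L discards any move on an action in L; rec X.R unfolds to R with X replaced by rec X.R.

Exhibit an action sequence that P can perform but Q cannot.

bbb

P's transition system — 8 states:
  s0 = b.(0 | 0) | (b.0 | b.0) → -b-> s1, -b-> s2, -b-> s3
  s1 = 0 | 0 | (b.0 | b.0) → -b-> s4, -b-> s5
  s2 = b.(0 | 0) | (0 | b.0) → -b-> s4, -b-> s6
  s3 = b.(0 | 0) | (b.0 | 0) → -b-> s5, -b-> s6
  s4 = 0 | 0 | (0 | b.0) → -b-> s7
  s5 = 0 | 0 | (b.0 | 0) → -b-> s7
  s6 = b.(0 | 0) | (0 | 0) → -b-> s7
  s7 = 0 | 0 | (0 | 0) → (no moves)
Q's transition system — 8 states:
  t0 = a.(0 | 0) | (b.0 | b.0) → -a-> t1, -b-> t2, -b-> t3
  t1 = 0 | 0 | (b.0 | b.0) → -b-> t4, -b-> t5
  t2 = a.(0 | 0) | (0 | b.0) → -a-> t4, -b-> t6
  t3 = a.(0 | 0) | (b.0 | 0) → -a-> t5, -b-> t6
  t4 = 0 | 0 | (0 | b.0) → -b-> t7
  t5 = 0 | 0 | (b.0 | 0) → -b-> t7
  t6 = a.(0 | 0) | (0 | 0) → -a-> t7
  t7 = 0 | 0 | (0 | 0) → (no moves)
Trace ⟨bbb⟩ through P, begin at {s0}:
  step 1 (b): {s1, s2, s3}
  step 2 (b): {s4, s5, s6}
  step 3 (b): {s7}
  ✓ P
Trace ⟨bbb⟩ through Q, begin at {t0}:
  step 1 (b): {t2, t3}
  step 2 (b): {t6}
  step 3 (b): ∅ (Q stuck)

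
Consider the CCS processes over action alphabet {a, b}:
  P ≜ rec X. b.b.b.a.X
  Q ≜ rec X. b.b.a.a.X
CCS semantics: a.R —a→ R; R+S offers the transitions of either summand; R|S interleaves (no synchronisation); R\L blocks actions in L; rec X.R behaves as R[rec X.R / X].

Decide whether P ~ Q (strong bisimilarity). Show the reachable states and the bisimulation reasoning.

LTS(P): 4 reachable states
  s0 = rec X. b.b.b.a.X has moves —b→ s1
  s1 = b.b.a.(rec X. b.b.b.a.X) has moves —b→ s2
  s2 = b.a.(rec X. b.b.b.a.X) has moves —b→ s3
  s3 = a.(rec X. b.b.b.a.X) has moves —a→ s0
LTS(Q): 4 reachable states
  t0 = rec X. b.b.a.a.X has moves —b→ t1
  t1 = b.a.a.(rec X. b.b.a.a.X) has moves —b→ t2
  t2 = a.a.(rec X. b.b.a.a.X) has moves —a→ t3
  t3 = a.(rec X. b.b.a.a.X) has moves —a→ t0
Partition-refinement fixed point:
  B0 = {s0}
  B1 = {s1}
  B2 = {s2}
  B3 = {s3}
  B4 = {t0}
  B5 = {t1}
  B6 = {t2}
  B7 = {t3}
s0 ∈ B0, t0 ∈ B4 → different blocks

P ≁ Q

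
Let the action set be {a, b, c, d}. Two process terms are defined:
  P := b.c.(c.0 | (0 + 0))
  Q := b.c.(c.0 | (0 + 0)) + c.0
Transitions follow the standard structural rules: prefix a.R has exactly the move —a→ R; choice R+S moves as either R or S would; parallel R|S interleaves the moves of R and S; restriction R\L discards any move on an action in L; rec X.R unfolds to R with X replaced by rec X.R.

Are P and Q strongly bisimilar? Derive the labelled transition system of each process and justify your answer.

not bisimilar

P's transition system — 4 states:
  s0 = b.c.(c.0 | (0 + 0)) ⊢ ··b··> s1
  s1 = c.(c.0 | (0 + 0)) ⊢ ··c··> s2
  s2 = c.0 | (0 + 0) ⊢ ··c··> s3
  s3 = 0 | (0 + 0) ⊢ ∅
Q's transition system — 5 states:
  t0 = b.c.(c.0 | (0 + 0)) + c.0 ⊢ ··b··> t1, ··c··> t2
  t1 = c.(c.0 | (0 + 0)) ⊢ ··c··> t3
  t2 = 0 ⊢ ∅
  t3 = c.0 | (0 + 0) ⊢ ··c··> t4
  t4 = 0 | (0 + 0) ⊢ ∅
Partition-refinement fixed point:
  B0 = {s0}
  B1 = {s1, t1}
  B2 = {s2, t3}
  B3 = {s3, t2, t4}
  B4 = {t0}
s0 ∈ B0, t0 ∈ B4 → different blocks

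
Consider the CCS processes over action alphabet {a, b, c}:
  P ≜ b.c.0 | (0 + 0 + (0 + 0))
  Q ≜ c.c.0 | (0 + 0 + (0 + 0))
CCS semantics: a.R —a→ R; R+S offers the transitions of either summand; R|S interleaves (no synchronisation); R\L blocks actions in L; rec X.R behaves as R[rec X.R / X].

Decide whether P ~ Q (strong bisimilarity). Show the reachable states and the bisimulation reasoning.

not bisimilar

Reachable graph of P (3 states):
  u0 = b.c.0 | (0 + 0 + (0 + 0)) :: —b→ u1
  u1 = c.0 | (0 + 0 + (0 + 0)) :: —c→ u2
  u2 = 0 | (0 + 0 + (0 + 0)) :: stopped
Reachable graph of Q (3 states):
  v0 = c.c.0 | (0 + 0 + (0 + 0)) :: —c→ v1
  v1 = c.0 | (0 + 0 + (0 + 0)) :: —c→ v2
  v2 = 0 | (0 + 0 + (0 + 0)) :: stopped
Coarsest stable partition (strong bisimilarity classes):
  B0 = {u0}
  B1 = {u1, v1}
  B2 = {u2, v2}
  B3 = {v0}
u0 ∈ B0, v0 ∈ B3 → different blocks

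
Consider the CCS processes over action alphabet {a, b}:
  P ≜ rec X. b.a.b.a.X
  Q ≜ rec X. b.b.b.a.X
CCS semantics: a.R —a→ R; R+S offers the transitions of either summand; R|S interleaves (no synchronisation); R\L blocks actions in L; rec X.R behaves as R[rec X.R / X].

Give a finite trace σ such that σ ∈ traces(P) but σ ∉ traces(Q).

P's transition system — 4 states:
  s0 = rec X. b.a.b.a.X :: --b--▸ s1
  s1 = a.b.a.(rec X. b.a.b.a.X) :: --a--▸ s2
  s2 = b.a.(rec X. b.a.b.a.X) :: --b--▸ s3
  s3 = a.(rec X. b.a.b.a.X) :: --a--▸ s0
Q's transition system — 4 states:
  t0 = rec X. b.b.b.a.X :: --b--▸ t1
  t1 = b.b.a.(rec X. b.b.b.a.X) :: --b--▸ t2
  t2 = b.a.(rec X. b.b.b.a.X) :: --b--▸ t3
  t3 = a.(rec X. b.b.b.a.X) :: --a--▸ t0
Run σ = ⟨ba⟩ on P: start {s0}
  step 1 (b): {s1}
  step 2 (a): {s2}
  ✓ P
Run σ = ⟨ba⟩ on Q: start {t0}
  step 1 (b): {t1}
  step 2 (a): no successor for Q

ba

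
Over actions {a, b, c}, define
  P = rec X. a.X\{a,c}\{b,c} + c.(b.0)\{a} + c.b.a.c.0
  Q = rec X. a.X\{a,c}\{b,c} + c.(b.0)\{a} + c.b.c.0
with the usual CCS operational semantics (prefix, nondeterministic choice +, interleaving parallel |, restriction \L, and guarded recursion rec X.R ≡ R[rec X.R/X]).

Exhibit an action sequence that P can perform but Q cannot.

Reachable graph of P (8 states):
  m0 = rec X. a.X\{a,c}\{b,c} + c.(b.0)\{a} + c.b.a.c.0 | ··a··> m1, ··c··> m2, ··c··> m3
  m1 = (rec X. a.X\{a,c}\{b,c} + c.(b.0)\{a} + c.b.a.c.0)\{a,c}\{b,c} | ·
  m2 = (b.0)\{a} | ··b··> m4
  m3 = b.a.c.0 | ··b··> m5
  m4 = 0\{a} | ·
  m5 = a.c.0 | ··a··> m6
  m6 = c.0 | ··c··> m7
  m7 = 0 | ·
Reachable graph of Q (7 states):
  n0 = rec X. a.X\{a,c}\{b,c} + c.(b.0)\{a} + c.b.c.0 | ··a··> n1, ··c··> n2, ··c··> n3
  n1 = (rec X. a.X\{a,c}\{b,c} + c.(b.0)\{a} + c.b.c.0)\{a,c}\{b,c} | ·
  n2 = (b.0)\{a} | ··b··> n4
  n3 = b.c.0 | ··b··> n5
  n4 = 0\{a} | ·
  n5 = c.0 | ··c··> n6
  n6 = 0 | ·
Run σ = ⟨cba⟩ on P: start {m0}
  after c @ step 1: {m2, m3}
  after b @ step 2: {m4, m5}
  after a @ step 3: {m6}
  ✓ P
Run σ = ⟨cba⟩ on Q: start {n0}
  after c @ step 1: {n2, n3}
  after b @ step 2: {n4, n5}
  after a @ step 3: ∅  — Q cannot continue

cba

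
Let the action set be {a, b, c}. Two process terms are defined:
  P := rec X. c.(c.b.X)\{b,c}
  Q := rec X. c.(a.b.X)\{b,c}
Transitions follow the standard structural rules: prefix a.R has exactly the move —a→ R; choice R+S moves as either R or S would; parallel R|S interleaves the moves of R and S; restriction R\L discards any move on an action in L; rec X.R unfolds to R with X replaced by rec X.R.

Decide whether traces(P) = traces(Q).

Reachable graph of P (2 states):
  s0 = rec X. c.(c.b.X)\{b,c} :: --c--▸ s1
  s1 = (c.b.(rec X. c.(c.b.X)\{b,c}))\{b,c} :: ·
Reachable graph of Q (3 states):
  t0 = rec X. c.(a.b.X)\{b,c} :: --c--▸ t1
  t1 = (a.b.(rec X. c.(a.b.X)\{b,c}))\{b,c} :: --a--▸ t2
  t2 = (b.(rec X. c.(a.b.X)\{b,c}))\{b,c} :: ·
Run σ = ⟨ca⟩ on Q: start {t0}
  [1] c ⇒ {t1}
  [2] a ⇒ {t2}
  — Q admits the full trace.
Run σ = ⟨ca⟩ on P: start {s0}
  [1] c ⇒ {s1}
  [2] a ⇒ no successor for P

trace-distinct — witness ⟨ca⟩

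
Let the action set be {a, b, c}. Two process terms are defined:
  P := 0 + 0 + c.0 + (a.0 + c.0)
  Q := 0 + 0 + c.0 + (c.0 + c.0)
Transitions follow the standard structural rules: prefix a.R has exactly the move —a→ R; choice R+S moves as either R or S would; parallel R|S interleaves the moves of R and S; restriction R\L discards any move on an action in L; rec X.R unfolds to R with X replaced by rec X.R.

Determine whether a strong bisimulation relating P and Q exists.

P's transition system — 2 states:
  m0 = 0 + 0 + c.0 + (a.0 + c.0) | =a=> m1, =c=> m1
  m1 = 0 | ·
Q's transition system — 2 states:
  n0 = 0 + 0 + c.0 + (c.0 + c.0) | =c=> n1
  n1 = 0 | ·
Partition-refinement fixed point:
  B0 = {m0}
  B1 = {m1, n1}
  B2 = {n0}
m0 ∈ B0, n0 ∈ B2 → different blocks

NO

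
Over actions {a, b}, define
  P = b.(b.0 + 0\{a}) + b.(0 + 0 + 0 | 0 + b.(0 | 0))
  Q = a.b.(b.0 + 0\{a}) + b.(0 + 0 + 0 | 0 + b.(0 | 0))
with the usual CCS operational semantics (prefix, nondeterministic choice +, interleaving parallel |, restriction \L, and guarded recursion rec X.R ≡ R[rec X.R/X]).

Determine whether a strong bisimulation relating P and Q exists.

Reachable graph of P (5 states):
  u0 = b.(b.0 + 0\{a}) + b.(0 + 0 + 0 | 0 + b.(0 | 0)) → -b-> u1, -b-> u2
  u1 = 0 + 0 + 0 | 0 + b.(0 | 0) → -b-> u3
  u2 = b.0 + 0\{a} → -b-> u4
  u3 = 0 | 0 → ∅
  u4 = 0 → ∅
Reachable graph of Q (6 states):
  v0 = a.b.(b.0 + 0\{a}) + b.(0 + 0 + 0 | 0 + b.(0 | 0)) → -a-> v1, -b-> v2
  v1 = b.(b.0 + 0\{a}) → -b-> v3
  v2 = 0 + 0 + 0 | 0 + b.(0 | 0) → -b-> v4
  v3 = b.0 + 0\{a} → -b-> v5
  v4 = 0 | 0 → ∅
  v5 = 0 → ∅
Partition-refinement fixed point:
  B0 = {u0, v1}
  B1 = {u1, u2, v2, v3}
  B2 = {u3, u4, v4, v5}
  B3 = {v0}
u0 ∈ B0, v0 ∈ B3 → different blocks

not bisimilar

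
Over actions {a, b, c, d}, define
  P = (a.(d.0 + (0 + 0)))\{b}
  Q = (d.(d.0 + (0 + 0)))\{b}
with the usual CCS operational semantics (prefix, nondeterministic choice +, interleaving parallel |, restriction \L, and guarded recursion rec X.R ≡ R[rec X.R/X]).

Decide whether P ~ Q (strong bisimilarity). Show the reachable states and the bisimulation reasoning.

P's transition system — 3 states:
  p0 = (a.(d.0 + (0 + 0)))\{b} ⊢ -a-> p1
  p1 = (d.0 + (0 + 0))\{b} ⊢ -d-> p2
  p2 = 0\{b} ⊢ ·
Q's transition system — 3 states:
  q0 = (d.(d.0 + (0 + 0)))\{b} ⊢ -d-> q1
  q1 = (d.0 + (0 + 0))\{b} ⊢ -d-> q2
  q2 = 0\{b} ⊢ ·
Partition-refinement fixed point:
  B0 = {p0}
  B1 = {p1, q1}
  B2 = {p2, q2}
  B3 = {q0}
p0 ∈ B0, q0 ∈ B3 → different blocks

P ≁ Q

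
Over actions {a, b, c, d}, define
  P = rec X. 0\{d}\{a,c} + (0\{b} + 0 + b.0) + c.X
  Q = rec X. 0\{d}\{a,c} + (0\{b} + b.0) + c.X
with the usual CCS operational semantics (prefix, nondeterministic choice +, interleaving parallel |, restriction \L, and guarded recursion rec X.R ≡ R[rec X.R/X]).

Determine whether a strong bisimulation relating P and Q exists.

YES

Reachable graph of P (2 states):
  u0 = rec X. 0\{d}\{a,c} + (0\{b} + 0 + b.0) + c.X → ··b··> u1, ··c··> u0
  u1 = 0 → (no moves)
Reachable graph of Q (2 states):
  v0 = rec X. 0\{d}\{a,c} + (0\{b} + b.0) + c.X → ··b··> v1, ··c··> v0
  v1 = 0 → (no moves)
Partition-refinement fixed point:
  B0 = {u0, v0}
  B1 = {u1, v1}
u0 ∈ B0, v0 ∈ B0 → same block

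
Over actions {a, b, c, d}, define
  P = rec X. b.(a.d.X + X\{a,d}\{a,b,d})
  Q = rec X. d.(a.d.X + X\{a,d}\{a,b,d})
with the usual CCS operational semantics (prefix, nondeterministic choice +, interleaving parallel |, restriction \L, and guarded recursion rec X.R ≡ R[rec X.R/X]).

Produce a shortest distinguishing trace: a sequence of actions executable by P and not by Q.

P's transition system — 3 states:
  u0 = rec X. b.(a.d.X + X\{a,d}\{a,b,d}) ⊢ =b=> u1
  u1 = a.d.(rec X. b.(a.d.X + X\{a,d}\{a,b,d})) + (rec X. b.(a.d.X + X\{a,d}\{a,b,d}))\{a,d}\{a,b,d} ⊢ =a=> u2
  u2 = d.(rec X. b.(a.d.X + X\{a,d}\{a,b,d})) ⊢ =d=> u0
Q's transition system — 3 states:
  v0 = rec X. d.(a.d.X + X\{a,d}\{a,b,d}) ⊢ =d=> v1
  v1 = a.d.(rec X. d.(a.d.X + X\{a,d}\{a,b,d})) + (rec X. d.(a.d.X + X\{a,d}\{a,b,d}))\{a,d}\{a,b,d} ⊢ =a=> v2
  v2 = d.(rec X. d.(a.d.X + X\{a,d}\{a,b,d})) ⊢ =d=> v0
Trace ⟨b⟩ through P, begin at {u0}:
  step 1 (b): {u1}
  ✓ P
Trace ⟨b⟩ through Q, begin at {v0}:
  step 1 (b): ∅ (Q stuck)

b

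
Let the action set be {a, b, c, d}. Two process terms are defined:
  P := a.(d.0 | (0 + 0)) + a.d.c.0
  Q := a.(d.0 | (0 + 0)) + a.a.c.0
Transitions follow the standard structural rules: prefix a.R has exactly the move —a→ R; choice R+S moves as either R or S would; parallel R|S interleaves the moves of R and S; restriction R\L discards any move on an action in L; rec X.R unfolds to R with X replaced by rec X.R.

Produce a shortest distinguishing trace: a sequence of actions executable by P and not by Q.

adc

LTS(P): 6 reachable states
  u0 = a.(d.0 | (0 + 0)) + a.d.c.0 → —a→ u1, —a→ u2
  u1 = d.0 | (0 + 0) → —d→ u3
  u2 = d.c.0 → —d→ u4
  u3 = 0 | (0 + 0) → stopped
  u4 = c.0 → —c→ u5
  u5 = 0 → stopped
LTS(Q): 6 reachable states
  v0 = a.(d.0 | (0 + 0)) + a.a.c.0 → —a→ v1, —a→ v2
  v1 = a.c.0 → —a→ v3
  v2 = d.0 | (0 + 0) → —d→ v4
  v3 = c.0 → —c→ v5
  v4 = 0 | (0 + 0) → stopped
  v5 = 0 → stopped
Trace ⟨adc⟩ through P, begin at {u0}:
  after a @ step 1: {u1, u2}
  after d @ step 2: {u3, u4}
  after c @ step 3: {u5}
  ✓ P
Trace ⟨adc⟩ through Q, begin at {v0}:
  after a @ step 1: {v1, v2}
  after d @ step 2: {v4}
  after c @ step 3: ∅  — Q cannot continue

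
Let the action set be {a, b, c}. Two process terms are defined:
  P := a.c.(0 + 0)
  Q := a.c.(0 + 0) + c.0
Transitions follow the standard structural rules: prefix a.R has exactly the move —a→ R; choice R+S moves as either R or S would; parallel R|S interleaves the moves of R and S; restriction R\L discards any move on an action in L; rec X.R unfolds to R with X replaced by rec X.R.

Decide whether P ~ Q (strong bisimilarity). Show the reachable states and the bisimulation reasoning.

Reachable graph of P (3 states):
  m0 = a.c.(0 + 0) ⊢ -a-> m1
  m1 = c.(0 + 0) ⊢ -c-> m2
  m2 = 0 + 0 ⊢ stopped
Reachable graph of Q (4 states):
  n0 = a.c.(0 + 0) + c.0 ⊢ -a-> n1, -c-> n2
  n1 = c.(0 + 0) ⊢ -c-> n3
  n2 = 0 ⊢ stopped
  n3 = 0 + 0 ⊢ stopped
Coarsest stable partition (strong bisimilarity classes):
  B0 = {m0}
  B1 = {m1, n1}
  B2 = {m2, n2, n3}
  B3 = {n0}
m0 ∈ B0, n0 ∈ B3 → different blocks

P ≁ Q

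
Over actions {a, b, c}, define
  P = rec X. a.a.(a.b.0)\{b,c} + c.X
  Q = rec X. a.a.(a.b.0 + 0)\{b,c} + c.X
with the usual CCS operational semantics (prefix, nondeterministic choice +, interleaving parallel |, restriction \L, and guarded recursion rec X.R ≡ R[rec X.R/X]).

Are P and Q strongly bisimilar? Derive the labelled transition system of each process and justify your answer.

bisimilar

Reachable graph of P (4 states):
  s0 = rec X. a.a.(a.b.0)\{b,c} + c.X → --a--▸ s1, --c--▸ s0
  s1 = a.(a.b.0)\{b,c} → --a--▸ s2
  s2 = (a.b.0)\{b,c} → --a--▸ s3
  s3 = (b.0)\{b,c} → deadlocked
Reachable graph of Q (4 states):
  t0 = rec X. a.a.(a.b.0 + 0)\{b,c} + c.X → --a--▸ t1, --c--▸ t0
  t1 = a.(a.b.0 + 0)\{b,c} → --a--▸ t2
  t2 = (a.b.0 + 0)\{b,c} → --a--▸ t3
  t3 = (b.0)\{b,c} → deadlocked
Partition-refinement fixed point:
  B0 = {s0, t0}
  B1 = {s1, t1}
  B2 = {s2, t2}
  B3 = {s3, t3}
s0 ∈ B0, t0 ∈ B0 → same block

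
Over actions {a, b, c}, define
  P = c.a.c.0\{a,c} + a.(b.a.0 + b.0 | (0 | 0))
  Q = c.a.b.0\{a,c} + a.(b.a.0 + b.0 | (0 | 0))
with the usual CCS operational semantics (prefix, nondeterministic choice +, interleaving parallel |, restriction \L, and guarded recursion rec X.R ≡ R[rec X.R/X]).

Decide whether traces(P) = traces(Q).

NO — witness ⟨cac⟩

Reachable graph of P (8 states):
  s0 = c.a.c.0\{a,c} + a.(b.a.0 + b.0 | (0 | 0)) :: ··a··> s1, ··c··> s2
  s1 = b.a.0 + b.0 | (0 | 0) :: ··b··> s3, ··b··> s4
  s2 = a.c.0\{a,c} :: ··a··> s5
  s3 = 0 | (0 | 0) :: ∅
  s4 = a.0 :: ··a··> s6
  s5 = c.0\{a,c} :: ··c··> s7
  s6 = 0 :: ∅
  s7 = 0\{a,c} :: ∅
Reachable graph of Q (8 states):
  t0 = c.a.b.0\{a,c} + a.(b.a.0 + b.0 | (0 | 0)) :: ··a··> t1, ··c··> t2
  t1 = b.a.0 + b.0 | (0 | 0) :: ··b··> t3, ··b··> t4
  t2 = a.b.0\{a,c} :: ··a··> t5
  t3 = 0 | (0 | 0) :: ∅
  t4 = a.0 :: ··a··> t6
  t5 = b.0\{a,c} :: ··b··> t7
  t6 = 0 :: ∅
  t7 = 0\{a,c} :: ∅
Trace ⟨cac⟩ through P, begin at {s0}:
  [1] c ⇒ {s2}
  [2] a ⇒ {s5}
  [3] c ⇒ {s7}
  — P admits the full trace.
Trace ⟨cac⟩ through Q, begin at {t0}:
  [1] c ⇒ {t2}
  [2] a ⇒ {t5}
  [3] c ⇒ no successor for Q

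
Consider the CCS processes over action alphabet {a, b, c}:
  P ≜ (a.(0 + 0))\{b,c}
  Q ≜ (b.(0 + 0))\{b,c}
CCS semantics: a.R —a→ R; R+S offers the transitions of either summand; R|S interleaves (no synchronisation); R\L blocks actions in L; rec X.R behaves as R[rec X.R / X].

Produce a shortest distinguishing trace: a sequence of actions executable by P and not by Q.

a

P's transition system — 2 states:
  u0 = (a.(0 + 0))\{b,c} | —a→ u1
  u1 = (0 + 0)\{b,c} | stopped
Q's transition system — 1 states:
  v0 = (b.(0 + 0))\{b,c} | stopped
Run σ = ⟨a⟩ on P: start {u0}
  step 1 (a): {u1}
  P completes σ.
Run σ = ⟨a⟩ on Q: start {v0}
  step 1 (a): no successor for Q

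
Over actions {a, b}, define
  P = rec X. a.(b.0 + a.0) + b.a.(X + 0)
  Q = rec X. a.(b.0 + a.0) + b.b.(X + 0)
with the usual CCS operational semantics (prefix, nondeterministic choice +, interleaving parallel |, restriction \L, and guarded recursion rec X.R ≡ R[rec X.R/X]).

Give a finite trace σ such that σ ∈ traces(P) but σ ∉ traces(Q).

Reachable graph of P (5 states):
  m0 = rec X. a.(b.0 + a.0) + b.a.(X + 0) | -a-> m1, -b-> m2
  m1 = b.0 + a.0 | -a-> m3, -b-> m3
  m2 = a.((rec X. a.(b.0 + a.0) + b.a.(X + 0)) + 0) | -a-> m4
  m3 = 0 | ·
  m4 = (rec X. a.(b.0 + a.0) + b.a.(X + 0)) + 0 | -a-> m1, -b-> m2
Reachable graph of Q (5 states):
  n0 = rec X. a.(b.0 + a.0) + b.b.(X + 0) | -a-> n1, -b-> n2
  n1 = b.0 + a.0 | -a-> n3, -b-> n3
  n2 = b.((rec X. a.(b.0 + a.0) + b.b.(X + 0)) + 0) | -b-> n4
  n3 = 0 | ·
  n4 = (rec X. a.(b.0 + a.0) + b.b.(X + 0)) + 0 | -a-> n1, -b-> n2
Run σ = ⟨ba⟩ on P: start {m0}
  [1] b ⇒ {m2}
  [2] a ⇒ {m4}
  ✓ P
Run σ = ⟨ba⟩ on Q: start {n0}
  [1] b ⇒ {n2}
  [2] a ⇒ ∅  — Q cannot continue

ba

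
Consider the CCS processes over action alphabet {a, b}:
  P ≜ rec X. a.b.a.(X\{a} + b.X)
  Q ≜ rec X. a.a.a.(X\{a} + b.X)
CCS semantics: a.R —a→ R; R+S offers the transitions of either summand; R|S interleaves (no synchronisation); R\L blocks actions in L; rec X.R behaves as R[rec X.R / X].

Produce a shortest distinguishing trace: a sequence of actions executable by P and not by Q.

ab

P's transition system — 4 states:
  u0 = rec X. a.b.a.(X\{a} + b.X) :: —a→ u1
  u1 = b.a.((rec X. a.b.a.(X\{a} + b.X))\{a} + b.(rec X. a.b.a.(X\{a} + b.X))) :: —b→ u2
  u2 = a.((rec X. a.b.a.(X\{a} + b.X))\{a} + b.(rec X. a.b.a.(X\{a} + b.X))) :: —a→ u3
  u3 = (rec X. a.b.a.(X\{a} + b.X))\{a} + b.(rec X. a.b.a.(X\{a} + b.X)) :: —b→ u0
Q's transition system — 4 states:
  v0 = rec X. a.a.a.(X\{a} + b.X) :: —a→ v1
  v1 = a.a.((rec X. a.a.a.(X\{a} + b.X))\{a} + b.(rec X. a.a.a.(X\{a} + b.X))) :: —a→ v2
  v2 = a.((rec X. a.a.a.(X\{a} + b.X))\{a} + b.(rec X. a.a.a.(X\{a} + b.X))) :: —a→ v3
  v3 = (rec X. a.a.a.(X\{a} + b.X))\{a} + b.(rec X. a.a.a.(X\{a} + b.X)) :: —b→ v0
Run σ = ⟨ab⟩ on P: start {u0}
  step 1 (a): {u1}
  step 2 (b): {u2}
  P completes σ.
Run σ = ⟨ab⟩ on Q: start {v0}
  step 1 (a): {v1}
  step 2 (b): no successor for Q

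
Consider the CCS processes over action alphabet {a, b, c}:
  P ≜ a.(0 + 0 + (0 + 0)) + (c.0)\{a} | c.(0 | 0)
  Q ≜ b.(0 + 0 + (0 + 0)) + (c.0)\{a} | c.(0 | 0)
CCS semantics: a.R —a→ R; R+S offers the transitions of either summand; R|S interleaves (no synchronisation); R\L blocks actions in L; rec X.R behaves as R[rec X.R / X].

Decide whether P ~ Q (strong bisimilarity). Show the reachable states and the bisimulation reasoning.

Reachable graph of P (5 states):
  s0 = a.(0 + 0 + (0 + 0)) + (c.0)\{a} | c.(0 | 0) :: --a--▸ s1, --c--▸ s2, --c--▸ s3
  s1 = 0 + 0 + (0 + 0) :: ∅
  s2 = (c.0)\{a} | (0 | 0) :: --c--▸ s4
  s3 = 0\{a} | c.(0 | 0) :: --c--▸ s4
  s4 = 0\{a} | (0 | 0) :: ∅
Reachable graph of Q (5 states):
  t0 = b.(0 + 0 + (0 + 0)) + (c.0)\{a} | c.(0 | 0) :: --b--▸ t1, --c--▸ t2, --c--▸ t3
  t1 = 0 + 0 + (0 + 0) :: ∅
  t2 = (c.0)\{a} | (0 | 0) :: --c--▸ t4
  t3 = 0\{a} | c.(0 | 0) :: --c--▸ t4
  t4 = 0\{a} | (0 | 0) :: ∅
Bisimilarity quotient blocks:
  B0 = {s0}
  B1 = {s2, s3, t2, t3}
  B2 = {s1, s4, t1, t4}
  B3 = {t0}
s0 ∈ B0, t0 ∈ B3 → different blocks

NO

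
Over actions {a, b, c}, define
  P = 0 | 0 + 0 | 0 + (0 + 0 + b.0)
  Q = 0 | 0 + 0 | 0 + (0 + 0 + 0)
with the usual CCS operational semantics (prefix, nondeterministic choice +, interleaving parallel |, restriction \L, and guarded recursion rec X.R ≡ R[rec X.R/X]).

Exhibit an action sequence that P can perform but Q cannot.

b

Reachable graph of P (2 states):
  s0 = 0 | 0 + 0 | 0 + (0 + 0 + b.0) | ··b··> s1
  s1 = 0 | stopped
Reachable graph of Q (1 states):
  t0 = 0 | 0 + 0 | 0 + (0 + 0 + 0) | stopped
Run σ = ⟨b⟩ on P: start {s0}
  after b @ step 1: {s1}
  ✓ P
Run σ = ⟨b⟩ on Q: start {t0}
  after b @ step 1: ∅  — Q cannot continue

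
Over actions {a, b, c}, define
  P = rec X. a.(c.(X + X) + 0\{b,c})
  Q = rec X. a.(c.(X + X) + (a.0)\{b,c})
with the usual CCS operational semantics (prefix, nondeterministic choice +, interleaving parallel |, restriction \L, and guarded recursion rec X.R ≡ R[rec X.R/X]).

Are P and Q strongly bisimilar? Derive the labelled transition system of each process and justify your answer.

Reachable graph of P (3 states):
  s0 = rec X. a.(c.(X + X) + 0\{b,c}) → --a--▸ s1
  s1 = c.((rec X. a.(c.(X + X) + 0\{b,c})) + (rec X. a.(c.(X + X) + 0\{b,c}))) + 0\{b,c} → --c--▸ s2
  s2 = (rec X. a.(c.(X + X) + 0\{b,c})) + (rec X. a.(c.(X + X) + 0\{b,c})) → --a--▸ s1
Reachable graph of Q (4 states):
  t0 = rec X. a.(c.(X + X) + (a.0)\{b,c}) → --a--▸ t1
  t1 = c.((rec X. a.(c.(X + X) + (a.0)\{b,c})) + (rec X. a.(c.(X + X) + (a.0)\{b,c}))) + (a.0)\{b,c} → --a--▸ t2, --c--▸ t3
  t2 = 0\{b,c} → ·
  t3 = (rec X. a.(c.(X + X) + (a.0)\{b,c})) + (rec X. a.(c.(X + X) + (a.0)\{b,c})) → --a--▸ t1
Bisimilarity quotient blocks:
  B0 = {s0, s2}
  B1 = {s1}
  B2 = {t0, t3}
  B3 = {t1}
  B4 = {t2}
s0 ∈ B0, t0 ∈ B2 → different blocks

NO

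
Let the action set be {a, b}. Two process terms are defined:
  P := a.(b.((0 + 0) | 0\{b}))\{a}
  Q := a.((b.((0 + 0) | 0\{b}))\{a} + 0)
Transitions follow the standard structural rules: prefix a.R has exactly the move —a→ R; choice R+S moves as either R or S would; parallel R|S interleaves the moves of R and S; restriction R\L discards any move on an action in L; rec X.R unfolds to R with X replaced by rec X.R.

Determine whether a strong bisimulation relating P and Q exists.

P ~ Q

Reachable graph of P (3 states):
  p0 = a.(b.((0 + 0) | 0\{b}))\{a} | -a-> p1
  p1 = (b.((0 + 0) | 0\{b}))\{a} | -b-> p2
  p2 = ((0 + 0) | 0\{b})\{a} | ·
Reachable graph of Q (3 states):
  q0 = a.((b.((0 + 0) | 0\{b}))\{a} + 0) | -a-> q1
  q1 = (b.((0 + 0) | 0\{b}))\{a} + 0 | -b-> q2
  q2 = ((0 + 0) | 0\{b})\{a} | ·
Partition-refinement fixed point:
  B0 = {p0, q0}
  B1 = {p1, q1}
  B2 = {p2, q2}
p0 ∈ B0, q0 ∈ B0 → same block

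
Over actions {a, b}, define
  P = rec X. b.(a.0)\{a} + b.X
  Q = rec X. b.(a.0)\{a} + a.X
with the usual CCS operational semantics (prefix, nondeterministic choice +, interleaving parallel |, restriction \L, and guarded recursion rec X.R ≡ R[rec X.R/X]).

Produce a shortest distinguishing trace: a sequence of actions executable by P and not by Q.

bb

P's transition system — 2 states:
  m0 = rec X. b.(a.0)\{a} + b.X :: --b--▸ m0, --b--▸ m1
  m1 = (a.0)\{a} :: (no moves)
Q's transition system — 2 states:
  n0 = rec X. b.(a.0)\{a} + a.X :: --a--▸ n0, --b--▸ n1
  n1 = (a.0)\{a} :: (no moves)
Trace ⟨bb⟩ through P, begin at {m0}:
  [1] b ⇒ {m0, m1}
  [2] b ⇒ {m0, m1}
  ✓ P
Trace ⟨bb⟩ through Q, begin at {n0}:
  [1] b ⇒ {n1}
  [2] b ⇒ no successor for Q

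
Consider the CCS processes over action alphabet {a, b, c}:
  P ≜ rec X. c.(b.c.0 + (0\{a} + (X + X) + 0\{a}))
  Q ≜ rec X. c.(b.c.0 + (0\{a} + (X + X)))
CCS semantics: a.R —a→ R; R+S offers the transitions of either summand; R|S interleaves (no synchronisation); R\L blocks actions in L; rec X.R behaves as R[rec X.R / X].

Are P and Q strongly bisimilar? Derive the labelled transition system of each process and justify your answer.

P's transition system — 4 states:
  s0 = rec X. c.(b.c.0 + (0\{a} + (X + X) + 0\{a})) :: ··c··> s1
  s1 = b.c.0 + (0\{a} + ((rec X. c.(b.c.0 + (0\{a} + (X + X) + 0\{a}))) + (rec X. c.(b.c.0 + (0\{a} + (X + X) + 0\{a})))) + 0\{a}) :: ··b··> s2, ··c··> s1
  s2 = c.0 :: ··c··> s3
  s3 = 0 :: (no moves)
Q's transition system — 4 states:
  t0 = rec X. c.(b.c.0 + (0\{a} + (X + X))) :: ··c··> t1
  t1 = b.c.0 + (0\{a} + ((rec X. c.(b.c.0 + (0\{a} + (X + X)))) + (rec X. c.(b.c.0 + (0\{a} + (X + X)))))) :: ··b··> t2, ··c··> t1
  t2 = c.0 :: ··c··> t3
  t3 = 0 :: (no moves)
Partition-refinement fixed point:
  B0 = {s0, t0}
  B1 = {s1, t1}
  B2 = {s2, t2}
  B3 = {s3, t3}
s0 ∈ B0, t0 ∈ B0 → same block

YES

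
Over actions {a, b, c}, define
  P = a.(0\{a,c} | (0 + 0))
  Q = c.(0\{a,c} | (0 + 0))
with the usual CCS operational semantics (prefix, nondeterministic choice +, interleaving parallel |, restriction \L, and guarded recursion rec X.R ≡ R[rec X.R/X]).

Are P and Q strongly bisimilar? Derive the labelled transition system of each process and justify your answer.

P's transition system — 2 states:
  m0 = a.(0\{a,c} | (0 + 0)) ⊢ ··a··> m1
  m1 = 0\{a,c} | (0 + 0) ⊢ (no moves)
Q's transition system — 2 states:
  n0 = c.(0\{a,c} | (0 + 0)) ⊢ ··c··> n1
  n1 = 0\{a,c} | (0 + 0) ⊢ (no moves)
Partition-refinement fixed point:
  B0 = {m0}
  B1 = {m1, n1}
  B2 = {n0}
m0 ∈ B0, n0 ∈ B2 → different blocks

P ≁ Q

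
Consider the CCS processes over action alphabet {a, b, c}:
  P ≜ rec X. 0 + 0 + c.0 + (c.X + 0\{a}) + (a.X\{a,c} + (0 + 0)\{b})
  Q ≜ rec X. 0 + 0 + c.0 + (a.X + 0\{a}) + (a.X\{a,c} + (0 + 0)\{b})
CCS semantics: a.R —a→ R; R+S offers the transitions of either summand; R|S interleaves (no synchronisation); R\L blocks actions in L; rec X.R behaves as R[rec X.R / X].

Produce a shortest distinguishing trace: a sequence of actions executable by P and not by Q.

P's transition system — 3 states:
  u0 = rec X. 0 + 0 + c.0 + (c.X + 0\{a}) + (a.X\{a,c} + (0 + 0)\{b}) ⊢ =a=> u1, =c=> u0, =c=> u2
  u1 = (rec X. 0 + 0 + c.0 + (c.X + 0\{a}) + (a.X\{a,c} + (0 + 0)\{b}))\{a,c} ⊢ ·
  u2 = 0 ⊢ ·
Q's transition system — 3 states:
  v0 = rec X. 0 + 0 + c.0 + (a.X + 0\{a}) + (a.X\{a,c} + (0 + 0)\{b}) ⊢ =a=> v0, =a=> v1, =c=> v2
  v1 = (rec X. 0 + 0 + c.0 + (a.X + 0\{a}) + (a.X\{a,c} + (0 + 0)\{b}))\{a,c} ⊢ ·
  v2 = 0 ⊢ ·
Trace ⟨ca⟩ through P, begin at {u0}:
  after c @ step 1: {u0, u2}
  after a @ step 2: {u1}
  ✓ P
Trace ⟨ca⟩ through Q, begin at {v0}:
  after c @ step 1: {v2}
  after a @ step 2: no successor for Q

ca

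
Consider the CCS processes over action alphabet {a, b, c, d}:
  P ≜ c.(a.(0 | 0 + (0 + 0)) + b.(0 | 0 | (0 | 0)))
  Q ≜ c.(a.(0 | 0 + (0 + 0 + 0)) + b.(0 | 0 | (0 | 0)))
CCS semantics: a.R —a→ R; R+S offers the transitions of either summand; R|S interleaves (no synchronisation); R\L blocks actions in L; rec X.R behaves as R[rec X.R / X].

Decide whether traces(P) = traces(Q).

P's transition system — 4 states:
  s0 = c.(a.(0 | 0 + (0 + 0)) + b.(0 | 0 | (0 | 0))) | ··c··> s1
  s1 = a.(0 | 0 + (0 + 0)) + b.(0 | 0 | (0 | 0)) | ··a··> s2, ··b··> s3
  s2 = 0 | 0 + (0 + 0) | deadlocked
  s3 = 0 | 0 | (0 | 0) | deadlocked
Q's transition system — 4 states:
  t0 = c.(a.(0 | 0 + (0 + 0 + 0)) + b.(0 | 0 | (0 | 0))) | ··c··> t1
  t1 = a.(0 | 0 + (0 + 0 + 0)) + b.(0 | 0 | (0 | 0)) | ··a··> t2, ··b··> t3
  t2 = 0 | 0 + (0 + 0 + 0) | deadlocked
  t3 = 0 | 0 | (0 | 0) | deadlocked
Coarsest stable partition (strong bisimilarity classes):
  B0 = {s0, t0}
  B1 = {s1, t1}
  B2 = {s2, s3, t2, t3}
s0 ∈ B0, t0 ∈ B0 → same block
Bisimilar ⇒ trace-equivalent.

traces(P) = traces(Q)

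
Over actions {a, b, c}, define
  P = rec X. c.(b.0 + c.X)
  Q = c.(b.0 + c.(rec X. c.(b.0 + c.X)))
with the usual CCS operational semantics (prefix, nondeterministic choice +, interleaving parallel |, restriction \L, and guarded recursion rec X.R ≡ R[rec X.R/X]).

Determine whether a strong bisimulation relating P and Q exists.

Reachable graph of P (3 states):
  u0 = rec X. c.(b.0 + c.X) ⊢ --c--▸ u1
  u1 = b.0 + c.(rec X. c.(b.0 + c.X)) ⊢ --b--▸ u2, --c--▸ u0
  u2 = 0 ⊢ stopped
Reachable graph of Q (4 states):
  v0 = c.(b.0 + c.(rec X. c.(b.0 + c.X))) ⊢ --c--▸ v1
  v1 = b.0 + c.(rec X. c.(b.0 + c.X)) ⊢ --b--▸ v2, --c--▸ v3
  v2 = 0 ⊢ stopped
  v3 = rec X. c.(b.0 + c.X) ⊢ --c--▸ v1
Partition-refinement fixed point:
  B0 = {u0, v0, v3}
  B1 = {u1, v1}
  B2 = {u2, v2}
u0 ∈ B0, v0 ∈ B0 → same block

P ~ Q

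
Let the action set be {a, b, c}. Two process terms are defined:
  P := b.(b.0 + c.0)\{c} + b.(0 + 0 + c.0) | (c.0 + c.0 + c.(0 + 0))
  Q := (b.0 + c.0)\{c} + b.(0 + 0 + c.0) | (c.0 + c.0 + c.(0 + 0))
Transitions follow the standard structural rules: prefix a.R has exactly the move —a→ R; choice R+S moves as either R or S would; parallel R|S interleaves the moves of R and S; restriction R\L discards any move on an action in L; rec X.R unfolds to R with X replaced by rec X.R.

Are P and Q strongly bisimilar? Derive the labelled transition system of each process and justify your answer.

NO

Reachable graph of P (11 states):
  s0 = b.(b.0 + c.0)\{c} + b.(0 + 0 + c.0) | (c.0 + c.0 + c.(0 + 0)) :: ··b··> s1, ··b··> s2, ··c··> s3, ··c··> s4
  s1 = (0 + 0 + c.0) | (c.0 + c.0 + c.(0 + 0)) :: ··c··> s5, ··c··> s6, ··c··> s7
  s2 = (b.0 + c.0)\{c} :: ··b··> s8
  s3 = b.(0 + 0 + c.0) | (0 + 0) :: ··b··> s5
  s4 = b.(0 + 0 + c.0) | 0 :: ··b··> s6
  s5 = (0 + 0 + c.0) | (0 + 0) :: ··c··> s9
  s6 = (0 + 0 + c.0) | 0 :: ··c··> s10
  s7 = 0 | (c.0 + c.0 + c.(0 + 0)) :: ··c··> s10, ··c··> s9
  s8 = 0\{c} :: deadlocked
  s9 = 0 | (0 + 0) :: deadlocked
  s10 = 0 | 0 :: deadlocked
Reachable graph of Q (10 states):
  t0 = (b.0 + c.0)\{c} + b.(0 + 0 + c.0) | (c.0 + c.0 + c.(0 + 0)) :: ··b··> t1, ··b··> t2, ··c··> t3, ··c··> t4
  t1 = (0 + 0 + c.0) | (c.0 + c.0 + c.(0 + 0)) :: ··c··> t5, ··c··> t6, ··c··> t7
  t2 = 0\{c} :: deadlocked
  t3 = b.(0 + 0 + c.0) | (0 + 0) :: ··b··> t5
  t4 = b.(0 + 0 + c.0) | 0 :: ··b··> t6
  t5 = (0 + 0 + c.0) | (0 + 0) :: ··c··> t8
  t6 = (0 + 0 + c.0) | 0 :: ··c··> t9
  t7 = 0 | (c.0 + c.0 + c.(0 + 0)) :: ··c··> t8, ··c··> t9
  t8 = 0 | (0 + 0) :: deadlocked
  t9 = 0 | 0 :: deadlocked
Coarsest stable partition (strong bisimilarity classes):
  B0 = {s0}
  B1 = {s3, s4, t3, t4}
  B2 = {s5, s6, s7, t5, t6, t7}
  B3 = {s10, s8, s9, t2, t8, t9}
  B4 = {s1, t1}
  B5 = {s2}
  B6 = {t0}
s0 ∈ B0, t0 ∈ B6 → different blocks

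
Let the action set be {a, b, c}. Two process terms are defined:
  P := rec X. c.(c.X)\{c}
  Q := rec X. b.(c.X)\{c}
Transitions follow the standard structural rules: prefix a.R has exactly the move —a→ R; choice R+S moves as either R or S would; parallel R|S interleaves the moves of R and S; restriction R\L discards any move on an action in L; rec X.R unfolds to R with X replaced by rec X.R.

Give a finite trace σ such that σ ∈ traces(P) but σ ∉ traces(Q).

P's transition system — 2 states:
  m0 = rec X. c.(c.X)\{c} ⊢ =c=> m1
  m1 = (c.(rec X. c.(c.X)\{c}))\{c} ⊢ stopped
Q's transition system — 2 states:
  n0 = rec X. b.(c.X)\{c} ⊢ =b=> n1
  n1 = (c.(rec X. b.(c.X)\{c}))\{c} ⊢ stopped
Executing c from P (initial set {m0}):
  after c @ step 1: {m1}
  — P admits the full trace.
Executing c from Q (initial set {n0}):
  after c @ step 1: no successor for Q

c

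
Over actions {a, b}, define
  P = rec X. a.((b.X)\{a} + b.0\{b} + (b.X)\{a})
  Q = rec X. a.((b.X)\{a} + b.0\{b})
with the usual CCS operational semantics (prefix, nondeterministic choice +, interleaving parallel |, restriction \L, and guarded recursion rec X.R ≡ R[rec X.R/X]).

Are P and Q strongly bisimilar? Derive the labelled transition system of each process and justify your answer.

P ~ Q

Reachable graph of P (4 states):
  m0 = rec X. a.((b.X)\{a} + b.0\{b} + (b.X)\{a}) has moves --a--▸ m1
  m1 = (b.(rec X. a.((b.X)\{a} + b.0\{b} + (b.X)\{a})))\{a} + b.0\{b} + (b.(rec X. a.((b.X)\{a} + b.0\{b} + (b.X)\{a})))\{a} has moves --b--▸ m2, --b--▸ m3
  m2 = (rec X. a.((b.X)\{a} + b.0\{b} + (b.X)\{a}))\{a} has moves stopped
  m3 = 0\{b} has moves stopped
Reachable graph of Q (4 states):
  n0 = rec X. a.((b.X)\{a} + b.0\{b}) has moves --a--▸ n1
  n1 = (b.(rec X. a.((b.X)\{a} + b.0\{b})))\{a} + b.0\{b} has moves --b--▸ n2, --b--▸ n3
  n2 = (rec X. a.((b.X)\{a} + b.0\{b}))\{a} has moves stopped
  n3 = 0\{b} has moves stopped
Partition-refinement fixed point:
  B0 = {m0, n0}
  B1 = {m1, n1}
  B2 = {m2, m3, n2, n3}
m0 ∈ B0, n0 ∈ B0 → same block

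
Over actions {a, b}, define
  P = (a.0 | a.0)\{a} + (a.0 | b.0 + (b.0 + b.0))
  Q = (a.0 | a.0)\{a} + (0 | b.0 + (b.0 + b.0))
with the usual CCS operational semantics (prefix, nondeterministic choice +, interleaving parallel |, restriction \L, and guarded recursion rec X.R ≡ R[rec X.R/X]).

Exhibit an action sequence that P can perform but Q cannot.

Reachable graph of P (5 states):
  u0 = (a.0 | a.0)\{a} + (a.0 | b.0 + (b.0 + b.0)) has moves =a=> u1, =b=> u2, =b=> u3
  u1 = 0 | b.0 has moves =b=> u4
  u2 = 0 has moves ·
  u3 = a.0 | 0 has moves =a=> u4
  u4 = 0 | 0 has moves ·
Reachable graph of Q (3 states):
  v0 = (a.0 | a.0)\{a} + (0 | b.0 + (b.0 + b.0)) has moves =b=> v1, =b=> v2
  v1 = 0 has moves ·
  v2 = 0 | 0 has moves ·
Executing a from P (initial set {u0}):
  after a @ step 1: {u1}
  — P admits the full trace.
Executing a from Q (initial set {v0}):
  after a @ step 1: no successor for Q

a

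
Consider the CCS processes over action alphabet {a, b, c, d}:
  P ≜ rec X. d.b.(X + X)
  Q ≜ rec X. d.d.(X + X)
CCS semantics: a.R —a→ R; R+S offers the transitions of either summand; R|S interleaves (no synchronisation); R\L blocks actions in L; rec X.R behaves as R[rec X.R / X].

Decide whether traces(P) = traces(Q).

NO — witness ⟨db⟩

P's transition system — 3 states:
  p0 = rec X. d.b.(X + X) ⊢ --d--▸ p1
  p1 = b.((rec X. d.b.(X + X)) + (rec X. d.b.(X + X))) ⊢ --b--▸ p2
  p2 = (rec X. d.b.(X + X)) + (rec X. d.b.(X + X)) ⊢ --d--▸ p1
Q's transition system — 3 states:
  q0 = rec X. d.d.(X + X) ⊢ --d--▸ q1
  q1 = d.((rec X. d.d.(X + X)) + (rec X. d.d.(X + X))) ⊢ --d--▸ q2
  q2 = (rec X. d.d.(X + X)) + (rec X. d.d.(X + X)) ⊢ --d--▸ q1
Executing db from P (initial set {p0}):
  [1] d ⇒ {p1}
  [2] b ⇒ {p2}
  P completes σ.
Executing db from Q (initial set {q0}):
  [1] d ⇒ {q1}
  [2] b ⇒ ∅  — Q cannot continue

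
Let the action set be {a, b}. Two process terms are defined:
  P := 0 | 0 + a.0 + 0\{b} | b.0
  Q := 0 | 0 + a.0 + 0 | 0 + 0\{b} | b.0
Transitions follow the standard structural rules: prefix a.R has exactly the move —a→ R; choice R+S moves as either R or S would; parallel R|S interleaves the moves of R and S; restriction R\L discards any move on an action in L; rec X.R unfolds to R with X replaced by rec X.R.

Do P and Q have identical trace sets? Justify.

Reachable graph of P (3 states):
  s0 = 0 | 0 + a.0 + 0\{b} | b.0 ⊢ ··a··> s1, ··b··> s2
  s1 = 0 ⊢ stopped
  s2 = 0\{b} | 0 ⊢ stopped
Reachable graph of Q (3 states):
  t0 = 0 | 0 + a.0 + 0 | 0 + 0\{b} | b.0 ⊢ ··a··> t1, ··b··> t2
  t1 = 0 ⊢ stopped
  t2 = 0\{b} | 0 ⊢ stopped
Bisimilarity quotient blocks:
  B0 = {s0, t0}
  B1 = {s1, s2, t1, t2}
s0 ∈ B0, t0 ∈ B0 → same block
Bisimilar ⇒ trace-equivalent.

trace-equivalent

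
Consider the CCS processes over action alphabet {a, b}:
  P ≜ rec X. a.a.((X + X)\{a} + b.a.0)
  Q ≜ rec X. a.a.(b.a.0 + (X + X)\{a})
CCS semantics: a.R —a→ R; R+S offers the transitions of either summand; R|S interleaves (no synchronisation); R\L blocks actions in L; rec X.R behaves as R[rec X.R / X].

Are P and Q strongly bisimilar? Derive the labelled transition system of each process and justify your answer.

P's transition system — 5 states:
  s0 = rec X. a.a.((X + X)\{a} + b.a.0) → --a--▸ s1
  s1 = a.(((rec X. a.a.((X + X)\{a} + b.a.0)) + (rec X. a.a.((X + X)\{a} + b.a.0)))\{a} + b.a.0) → --a--▸ s2
  s2 = ((rec X. a.a.((X + X)\{a} + b.a.0)) + (rec X. a.a.((X + X)\{a} + b.a.0)))\{a} + b.a.0 → --b--▸ s3
  s3 = a.0 → --a--▸ s4
  s4 = 0 → ·
Q's transition system — 5 states:
  t0 = rec X. a.a.(b.a.0 + (X + X)\{a}) → --a--▸ t1
  t1 = a.(b.a.0 + ((rec X. a.a.(b.a.0 + (X + X)\{a})) + (rec X. a.a.(b.a.0 + (X + X)\{a})))\{a}) → --a--▸ t2
  t2 = b.a.0 + ((rec X. a.a.(b.a.0 + (X + X)\{a})) + (rec X. a.a.(b.a.0 + (X + X)\{a})))\{a} → --b--▸ t3
  t3 = a.0 → --a--▸ t4
  t4 = 0 → ·
Coarsest stable partition (strong bisimilarity classes):
  B0 = {s0, t0}
  B1 = {s1, t1}
  B2 = {s2, t2}
  B3 = {s3, t3}
  B4 = {s4, t4}
s0 ∈ B0, t0 ∈ B0 → same block

YES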